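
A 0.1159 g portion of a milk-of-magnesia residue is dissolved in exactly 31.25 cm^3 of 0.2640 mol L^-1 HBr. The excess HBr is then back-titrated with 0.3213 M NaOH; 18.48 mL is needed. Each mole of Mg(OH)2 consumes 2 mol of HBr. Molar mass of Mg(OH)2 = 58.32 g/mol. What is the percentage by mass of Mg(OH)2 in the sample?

Total n(HBr) added = 0.2640 x 0.03125 = 0.008250 mol.
n(NaOH) used = 0.3213 x 0.01848 = 0.005938 mol, which equals the excess n(HBr).
So n(HBr) consumed by the sample = 0.008250 - 0.005938 = 0.002312 mol.
n(Mg(OH)2) = 0.002312 / 2 = 0.001156 mol.
mass Mg(OH)2 = 0.001156 x 58.32 = 0.06743 g, so %Mg(OH)2 = 0.06743/0.1159 x 100 = 58.2%.

58.2%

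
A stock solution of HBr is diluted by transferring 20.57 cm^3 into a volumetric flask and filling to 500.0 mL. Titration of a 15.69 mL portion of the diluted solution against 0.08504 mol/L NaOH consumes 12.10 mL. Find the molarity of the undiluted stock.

1.59 M

n(NaOH) = 0.08504 x 0.01210 = 0.001029 mol.
n(HBr) in the aliquot = 0.001029 mol.
[diluted HBr] = 0.001029 / 0.01569 = 0.06558 M.
Dilution factor = 500.0/20.57 = 24.31, so [stock] = 0.06558 x 24.31 = 1.59 M.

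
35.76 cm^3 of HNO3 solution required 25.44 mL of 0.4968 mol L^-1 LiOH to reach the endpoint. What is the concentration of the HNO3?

n(LiOH) delivered = 0.4968 x 0.02544 = 0.01264 mol.
For a 1:1 reaction, n(HNO3) = 0.01264 mol.
[HNO3] = 0.01264 mol / 0.03576 L = 0.353 M.

0.353 M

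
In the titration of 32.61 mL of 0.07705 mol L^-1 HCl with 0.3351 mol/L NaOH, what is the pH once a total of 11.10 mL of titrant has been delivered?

n(acid) = 0.07705 x 0.03261 = 0.002513 mol; n(NaOH) added = 0.3351 x 0.01110 = 0.003720 mol.
Base is in excess by 0.003720 - 0.002513 = 0.001207 mol in a total volume of 0.04371 L.
[OH^-] = 0.001207/0.04371 = 0.02761 M, so pOH = 1.56 and pH = 14.00 - 1.56 = 12.44.

12.44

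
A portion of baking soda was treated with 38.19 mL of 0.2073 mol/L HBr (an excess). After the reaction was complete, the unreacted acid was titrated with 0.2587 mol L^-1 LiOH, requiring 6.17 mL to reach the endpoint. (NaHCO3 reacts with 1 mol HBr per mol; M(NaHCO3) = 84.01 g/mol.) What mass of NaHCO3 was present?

Total n(HBr) added = 0.2073 x 0.03819 = 0.007917 mol.
n(LiOH) used = 0.2587 x 0.006170 = 0.001596 mol, which equals the excess n(HBr).
So n(HBr) consumed by the sample = 0.007917 - 0.001596 = 0.006321 mol.
n(NaHCO3) = 0.006321 / 1 = 0.006321 mol.
mass = 0.006321 mol x 84.01 g/mol = 0.531 g.

0.531 g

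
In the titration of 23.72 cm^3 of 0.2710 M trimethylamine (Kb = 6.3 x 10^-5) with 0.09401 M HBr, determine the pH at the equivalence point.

5.48

n((CH3)3N) = 0.2710 x 0.02372 = 0.006428 mol; V(HBr) at equivalence = 0.006428/0.09401 = 0.06838 L.
At equivalence the base is fully converted to (CH3)3NH+; total volume = 0.09210 L, so [(CH3)3NH+] = 0.006428/0.09210 = 0.06980 M.
Ka((CH3)3NH+) = Kw/Kb = 1.0e-14 / 6.3 x 10^-5 = 1.59e-10.
[H^+] = sqrt(Ka x [(CH3)3NH+]) = sqrt(1.59e-10 x 0.06980) = 3.33e-6 M.
pH = -log(3.33e-6) = 5.48.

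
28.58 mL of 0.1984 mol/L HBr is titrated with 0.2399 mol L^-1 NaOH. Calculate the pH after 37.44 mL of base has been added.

n(acid) = 0.1984 x 0.02858 = 0.005670 mol; n(NaOH) added = 0.2399 x 0.03744 = 0.008982 mol.
Base is in excess by 0.008982 - 0.005670 = 0.003312 mol in a total volume of 0.06602 L.
[OH^-] = 0.003312/0.06602 = 0.05016 M, so pOH = 1.30 and pH = 14.00 - 1.30 = 12.70.

12.70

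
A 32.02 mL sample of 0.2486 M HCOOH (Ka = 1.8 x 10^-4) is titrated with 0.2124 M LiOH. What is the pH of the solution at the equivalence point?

8.40

n(HCOOH) = 0.2486 x 0.03202 = 0.007960 mol; V(LiOH) at equivalence = 0.007960/0.2124 = 0.03748 L.
At equivalence all the acid is converted to HCOO-; total volume = 0.03202 + 0.03748 = 0.06950 L, so [HCOO-] = 0.007960/0.06950 = 0.1145 M.
Kb = Kw/Ka = 1.0e-14 / 1.8 x 10^-4 = 5.56e-11.
[OH^-] = sqrt(Kb x [HCOO-]) = sqrt(5.56e-11 x 0.1145) = 2.52e-6 M.
pOH = 5.60, so pH = 14.00 - 5.60 = 8.40.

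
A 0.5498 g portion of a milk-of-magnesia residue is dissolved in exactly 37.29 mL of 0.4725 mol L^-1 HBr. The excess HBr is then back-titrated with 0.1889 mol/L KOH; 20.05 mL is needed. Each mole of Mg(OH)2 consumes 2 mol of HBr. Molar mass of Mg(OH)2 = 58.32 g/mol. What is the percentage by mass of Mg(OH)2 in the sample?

73.4%

Total n(HBr) added = 0.4725 x 0.03729 = 0.01762 mol.
n(KOH) used = 0.1889 x 0.02005 = 0.003787 mol, which equals the excess n(HBr).
So n(HBr) consumed by the sample = 0.01762 - 0.003787 = 0.01383 mol.
n(Mg(OH)2) = 0.01383 / 2 = 0.006916 mol.
mass Mg(OH)2 = 0.006916 x 58.32 = 0.4033 g, so %Mg(OH)2 = 0.4033/0.5498 x 100 = 73.4%.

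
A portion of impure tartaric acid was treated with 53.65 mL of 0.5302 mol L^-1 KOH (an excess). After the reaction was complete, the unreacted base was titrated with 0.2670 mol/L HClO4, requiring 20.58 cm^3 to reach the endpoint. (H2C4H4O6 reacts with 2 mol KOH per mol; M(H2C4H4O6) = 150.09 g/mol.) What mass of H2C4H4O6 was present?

1.72 g

Total n(KOH) added = 0.5302 x 0.05365 = 0.02845 mol.
n(HClO4) used = 0.2670 x 0.02058 = 0.005495 mol, which equals the excess n(KOH).
So n(KOH) consumed by the sample = 0.02845 - 0.005495 = 0.02295 mol.
n(H2C4H4O6) = 0.02295 / 2 = 0.01148 mol.
mass = 0.01148 mol x 150.09 g/mol = 1.72 g.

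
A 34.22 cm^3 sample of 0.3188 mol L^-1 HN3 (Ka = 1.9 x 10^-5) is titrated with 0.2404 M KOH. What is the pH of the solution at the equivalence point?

8.93

n(HN3) = 0.3188 x 0.03422 = 0.01091 mol; V(KOH) at equivalence = 0.01091/0.2404 = 0.04538 L.
At equivalence all the acid is converted to N3-; total volume = 0.03422 + 0.04538 = 0.07960 L, so [N3-] = 0.01091/0.07960 = 0.1371 M.
Kb = Kw/Ka = 1.0e-14 / 1.9 x 10^-5 = 5.26e-10.
[OH^-] = sqrt(Kb x [N3-]) = sqrt(5.26e-10 x 0.1371) = 8.49e-6 M.
pOH = 5.07, so pH = 14.00 - 5.07 = 8.93.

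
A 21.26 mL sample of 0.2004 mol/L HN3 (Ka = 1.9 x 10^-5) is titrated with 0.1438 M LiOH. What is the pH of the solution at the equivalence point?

n(HN3) = 0.2004 x 0.02126 = 0.004261 mol; V(LiOH) at equivalence = 0.004261/0.1438 = 0.02963 L.
At equivalence all the acid is converted to N3-; total volume = 0.02126 + 0.02963 = 0.05089 L, so [N3-] = 0.004261/0.05089 = 0.08372 M.
Kb = Kw/Ka = 1.0e-14 / 1.9 x 10^-5 = 5.26e-10.
[OH^-] = sqrt(Kb x [N3-]) = sqrt(5.26e-10 x 0.08372) = 6.64e-6 M.
pOH = 5.18, so pH = 14.00 - 5.18 = 8.82.

8.82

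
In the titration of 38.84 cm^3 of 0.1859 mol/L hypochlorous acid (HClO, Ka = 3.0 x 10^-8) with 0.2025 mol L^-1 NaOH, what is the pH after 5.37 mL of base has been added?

6.77

Initial n(HClO) = 0.1859 x 0.03884 = 0.007220 mol.
n(NaOH) added = 0.2025 x 0.005370 = 0.001087 mol, converting that many moles of HClO to ClO-.
Remaining n(HClO) = 0.006133 mol; n(ClO-) = 0.001087 mol.
By Henderson-Hasselbalch, pH = pKa + log([A^-]/[HA]) = 7.52 + log(0.001087/0.006133) = 7.52 + (-0.75) = 6.77.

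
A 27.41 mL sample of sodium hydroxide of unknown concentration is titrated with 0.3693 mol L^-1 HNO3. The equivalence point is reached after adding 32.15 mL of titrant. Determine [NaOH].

n(HNO3) delivered = 0.3693 x 0.03215 = 0.01187 mol.
For a 1:1 reaction, n(NaOH) = 0.01187 mol.
[NaOH] = 0.01187 mol / 0.02741 L = 0.433 M.

0.433 M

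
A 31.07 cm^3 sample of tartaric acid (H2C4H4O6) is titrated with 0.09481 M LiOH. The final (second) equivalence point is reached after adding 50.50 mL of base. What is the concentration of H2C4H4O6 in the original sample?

0.0771 M

n(LiOH) = 0.09481 x 0.05050 = 0.004788 mol.
At the final (second) equivalence point, 2 mol OH^- react per mol H2C4H4O6, so n(H2C4H4O6) = 0.004788 / 2 = 0.002394 mol.
[H2C4H4O6] = 0.002394 / 0.03107 L = 0.0771 M.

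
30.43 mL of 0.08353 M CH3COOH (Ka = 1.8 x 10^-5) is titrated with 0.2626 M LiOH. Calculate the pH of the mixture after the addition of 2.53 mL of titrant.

4.29

Initial n(CH3COOH) = 0.08353 x 0.03043 = 0.002542 mol.
n(LiOH) added = 0.2626 x 0.002530 = 0.0006644 mol, converting that many moles of CH3COOH to CH3COO-.
Remaining n(CH3COOH) = 0.001877 mol; n(CH3COO-) = 0.0006644 mol.
By Henderson-Hasselbalch, pH = pKa + log([A^-]/[HA]) = 4.74 + log(0.0006644/0.001877) = 4.74 + (-0.45) = 4.29.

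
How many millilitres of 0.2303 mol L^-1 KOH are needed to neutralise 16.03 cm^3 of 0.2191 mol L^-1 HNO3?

n(HNO3) = 0.2191 mol/L x 0.01603 L = 0.003512 mol.
At equivalence n(KOH) = n(HNO3) = 0.003512 mol.
V(KOH) = 0.003512 / 0.2303 = 0.01525 L = 15.3 mL.

15.3 mL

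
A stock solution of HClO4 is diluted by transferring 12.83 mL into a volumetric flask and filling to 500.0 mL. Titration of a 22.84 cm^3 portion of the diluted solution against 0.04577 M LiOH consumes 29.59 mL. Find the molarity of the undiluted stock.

n(LiOH) = 0.04577 x 0.02959 = 0.001354 mol.
n(HClO4) in the aliquot = 0.001354 mol.
[diluted HClO4] = 0.001354 / 0.02284 = 0.05930 M.
Dilution factor = 500.0/12.83 = 38.97, so [stock] = 0.05930 x 38.97 = 2.31 M.

2.31 M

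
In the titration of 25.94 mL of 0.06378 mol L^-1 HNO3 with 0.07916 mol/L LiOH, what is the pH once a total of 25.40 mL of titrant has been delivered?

n(acid) = 0.06378 x 0.02594 = 0.001654 mol; n(LiOH) added = 0.07916 x 0.02540 = 0.002011 mol.
Base is in excess by 0.002011 - 0.001654 = 0.0003562 mol in a total volume of 0.05134 L.
[OH^-] = 0.0003562/0.05134 = 0.006938 M, so pOH = 2.16 and pH = 14.00 - 2.16 = 11.84.

11.84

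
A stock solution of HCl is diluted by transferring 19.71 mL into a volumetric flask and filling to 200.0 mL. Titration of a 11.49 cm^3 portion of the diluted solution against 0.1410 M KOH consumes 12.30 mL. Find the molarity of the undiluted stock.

n(KOH) = 0.1410 x 0.01230 = 0.001734 mol.
n(HCl) in the aliquot = 0.001734 mol.
[diluted HCl] = 0.001734 / 0.01149 = 0.1509 M.
Dilution factor = 200.0/19.71 = 10.15, so [stock] = 0.1509 x 10.15 = 1.53 M.

1.53 M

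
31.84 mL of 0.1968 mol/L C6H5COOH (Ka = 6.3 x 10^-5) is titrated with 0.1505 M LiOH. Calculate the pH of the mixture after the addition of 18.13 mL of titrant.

4.09

Initial n(C6H5COOH) = 0.1968 x 0.03184 = 0.006266 mol.
n(LiOH) added = 0.1505 x 0.01813 = 0.002729 mol, converting that many moles of C6H5COOH to C6H5COO-.
Remaining n(C6H5COOH) = 0.003538 mol; n(C6H5COO-) = 0.002729 mol.
By Henderson-Hasselbalch, pH = pKa + log([A^-]/[HA]) = 4.20 + log(0.002729/0.003538) = 4.20 + (-0.11) = 4.09.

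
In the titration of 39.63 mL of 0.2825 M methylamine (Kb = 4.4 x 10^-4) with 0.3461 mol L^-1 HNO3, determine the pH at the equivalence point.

5.73

n(CH3NH2) = 0.2825 x 0.03963 = 0.01120 mol; V(HNO3) at equivalence = 0.01120/0.3461 = 0.03235 L.
At equivalence the base is fully converted to CH3NH3+; total volume = 0.07198 L, so [CH3NH3+] = 0.01120/0.07198 = 0.1555 M.
Ka(CH3NH3+) = Kw/Kb = 1.0e-14 / 4.4 x 10^-4 = 2.27e-11.
[H^+] = sqrt(Ka x [CH3NH3+]) = sqrt(2.27e-11 x 0.1555) = 1.88e-6 M.
pH = -log(1.88e-6) = 5.73.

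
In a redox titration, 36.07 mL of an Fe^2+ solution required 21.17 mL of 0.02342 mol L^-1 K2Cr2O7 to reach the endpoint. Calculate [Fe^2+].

0.0825 M

n(K2Cr2O7) = 0.02342 x 0.02117 = 0.0004958 mol.
From the balanced equation, 1 mol K2Cr2O7 reacts with 6 mol Fe^2+, so n(Fe^2+) = 0.0004958 x 6/1 = 0.002975 mol.
[Fe^2+] = 0.002975 / 0.03607 L = 0.0825 M.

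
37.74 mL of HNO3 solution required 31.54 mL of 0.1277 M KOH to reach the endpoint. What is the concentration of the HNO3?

0.107 M

n(KOH) delivered = 0.1277 x 0.03154 = 0.004028 mol.
For a 1:1 reaction, n(HNO3) = 0.004028 mol.
[HNO3] = 0.004028 mol / 0.03774 L = 0.107 M.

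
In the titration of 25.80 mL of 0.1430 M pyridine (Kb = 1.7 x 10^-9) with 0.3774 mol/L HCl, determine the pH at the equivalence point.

3.11

n(C5H5N) = 0.1430 x 0.02580 = 0.003689 mol; V(HCl) at equivalence = 0.003689/0.3774 = 0.009776 L.
At equivalence the base is fully converted to C5H5NH+; total volume = 0.03558 L, so [C5H5NH+] = 0.003689/0.03558 = 0.1037 M.
Ka(C5H5NH+) = Kw/Kb = 1.0e-14 / 1.7 x 10^-9 = 5.88e-6.
[H^+] = sqrt(Ka x [C5H5NH+]) = sqrt(5.88e-6 x 0.1037) = 0.000781 M.
pH = -log(0.000781) = 3.11.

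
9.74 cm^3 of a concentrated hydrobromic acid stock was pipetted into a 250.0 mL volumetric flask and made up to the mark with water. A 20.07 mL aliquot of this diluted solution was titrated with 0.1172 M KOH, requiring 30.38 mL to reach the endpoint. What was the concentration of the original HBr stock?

n(KOH) = 0.1172 x 0.03038 = 0.003561 mol.
n(HBr) in the aliquot = 0.003561 mol.
[diluted HBr] = 0.003561 / 0.02007 = 0.1774 M.
Dilution factor = 250.0/9.740 = 25.67, so [stock] = 0.1774 x 25.67 = 4.55 M.

4.55 M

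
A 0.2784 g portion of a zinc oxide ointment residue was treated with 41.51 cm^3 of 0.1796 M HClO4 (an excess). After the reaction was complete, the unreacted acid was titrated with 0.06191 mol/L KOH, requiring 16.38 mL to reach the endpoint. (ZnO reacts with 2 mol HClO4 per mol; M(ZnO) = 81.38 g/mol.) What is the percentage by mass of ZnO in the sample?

Total n(HClO4) added = 0.1796 x 0.04151 = 0.007455 mol.
n(KOH) used = 0.06191 x 0.01638 = 0.001014 mol, which equals the excess n(HClO4).
So n(HClO4) consumed by the sample = 0.007455 - 0.001014 = 0.006441 mol.
n(ZnO) = 0.006441 / 2 = 0.003221 mol.
mass ZnO = 0.003221 x 81.38 = 0.2621 g, so %ZnO = 0.2621/0.2784 x 100 = 94.1%.

94.1%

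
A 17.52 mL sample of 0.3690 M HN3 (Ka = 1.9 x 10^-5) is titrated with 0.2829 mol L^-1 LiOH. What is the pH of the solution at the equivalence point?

n(HN3) = 0.3690 x 0.01752 = 0.006465 mol; V(LiOH) at equivalence = 0.006465/0.2829 = 0.02285 L.
At equivalence all the acid is converted to N3-; total volume = 0.01752 + 0.02285 = 0.04037 L, so [N3-] = 0.006465/0.04037 = 0.1601 M.
Kb = Kw/Ka = 1.0e-14 / 1.9 x 10^-5 = 5.26e-10.
[OH^-] = sqrt(Kb x [N3-]) = sqrt(5.26e-10 x 0.1601) = 9.18e-6 M.
pOH = 5.04, so pH = 14.00 - 5.04 = 8.96.

8.96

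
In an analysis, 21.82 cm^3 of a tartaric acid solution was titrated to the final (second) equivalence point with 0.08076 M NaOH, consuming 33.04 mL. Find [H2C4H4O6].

n(NaOH) = 0.08076 x 0.03304 = 0.002668 mol.
At the final (second) equivalence point, 2 mol OH^- react per mol H2C4H4O6, so n(H2C4H4O6) = 0.002668 / 2 = 0.001334 mol.
[H2C4H4O6] = 0.001334 / 0.02182 L = 0.0611 M.

0.0611 M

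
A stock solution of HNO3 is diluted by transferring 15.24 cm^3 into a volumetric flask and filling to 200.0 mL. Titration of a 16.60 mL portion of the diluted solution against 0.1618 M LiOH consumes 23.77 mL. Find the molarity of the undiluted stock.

n(LiOH) = 0.1618 x 0.02377 = 0.003846 mol.
n(HNO3) in the aliquot = 0.003846 mol.
[diluted HNO3] = 0.003846 / 0.01660 = 0.2317 M.
Dilution factor = 200.0/15.24 = 13.12, so [stock] = 0.2317 x 13.12 = 3.04 M.

3.04 M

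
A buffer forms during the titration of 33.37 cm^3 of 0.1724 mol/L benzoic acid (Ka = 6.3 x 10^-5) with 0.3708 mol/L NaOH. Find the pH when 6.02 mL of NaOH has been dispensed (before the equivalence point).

4.00

Initial n(C6H5COOH) = 0.1724 x 0.03337 = 0.005753 mol.
n(NaOH) added = 0.3708 x 0.006020 = 0.002232 mol, converting that many moles of C6H5COOH to C6H5COO-.
Remaining n(C6H5COOH) = 0.003521 mol; n(C6H5COO-) = 0.002232 mol.
By Henderson-Hasselbalch, pH = pKa + log([A^-]/[HA]) = 4.20 + log(0.002232/0.003521) = 4.20 + (-0.20) = 4.00.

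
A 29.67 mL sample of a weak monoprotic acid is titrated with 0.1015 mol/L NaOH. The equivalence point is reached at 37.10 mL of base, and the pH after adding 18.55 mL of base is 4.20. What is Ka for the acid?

18.55 mL is half of the equivalence volume, so this is the half-equivalence point where [HA] = [A^-].
At half-equivalence pH = pKa, so pKa = 4.20.
Ka = 10^(-4.20) = 6.3 x 10^-5.

6.3 x 10^-5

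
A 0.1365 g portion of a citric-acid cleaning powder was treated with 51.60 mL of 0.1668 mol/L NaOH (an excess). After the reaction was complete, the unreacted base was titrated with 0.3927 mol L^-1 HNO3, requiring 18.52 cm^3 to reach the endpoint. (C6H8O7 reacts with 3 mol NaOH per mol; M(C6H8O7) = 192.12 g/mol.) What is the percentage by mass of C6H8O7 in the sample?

Total n(NaOH) added = 0.1668 x 0.05160 = 0.008607 mol.
n(HNO3) used = 0.3927 x 0.01852 = 0.007273 mol, which equals the excess n(NaOH).
So n(NaOH) consumed by the sample = 0.008607 - 0.007273 = 0.001334 mol.
n(C6H8O7) = 0.001334 / 3 = 0.0004447 mol.
mass C6H8O7 = 0.0004447 x 192.12 = 0.08543 g, so %C6H8O7 = 0.08543/0.1365 x 100 = 62.6%.

62.6%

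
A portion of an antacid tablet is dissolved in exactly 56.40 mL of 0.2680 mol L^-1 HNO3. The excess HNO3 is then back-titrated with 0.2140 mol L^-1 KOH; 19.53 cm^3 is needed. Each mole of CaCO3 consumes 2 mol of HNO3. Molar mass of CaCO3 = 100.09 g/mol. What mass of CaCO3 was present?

Total n(HNO3) added = 0.2680 x 0.05640 = 0.01512 mol.
n(KOH) used = 0.2140 x 0.01953 = 0.004179 mol, which equals the excess n(HNO3).
So n(HNO3) consumed by the sample = 0.01512 - 0.004179 = 0.01094 mol.
n(CaCO3) = 0.01094 / 2 = 0.005468 mol.
mass = 0.005468 mol x 100.09 g/mol = 0.547 g.

0.547 g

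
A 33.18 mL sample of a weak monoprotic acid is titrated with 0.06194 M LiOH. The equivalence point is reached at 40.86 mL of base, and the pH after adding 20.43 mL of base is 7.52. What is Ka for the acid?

20.43 mL is half of the equivalence volume, so this is the half-equivalence point where [HA] = [A^-].
At half-equivalence pH = pKa, so pKa = 7.52.
Ka = 10^(-7.52) = 3.0 x 10^-8.

3.0 x 10^-8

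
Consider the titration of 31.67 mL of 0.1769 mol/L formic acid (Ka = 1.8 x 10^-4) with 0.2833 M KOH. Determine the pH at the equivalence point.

n(HCOOH) = 0.1769 x 0.03167 = 0.005602 mol; V(KOH) at equivalence = 0.005602/0.2833 = 0.01978 L.
At equivalence all the acid is converted to HCOO-; total volume = 0.03167 + 0.01978 = 0.05145 L, so [HCOO-] = 0.005602/0.05145 = 0.1089 M.
Kb = Kw/Ka = 1.0e-14 / 1.8 x 10^-4 = 5.56e-11.
[OH^-] = sqrt(Kb x [HCOO-]) = sqrt(5.56e-11 x 0.1089) = 2.46e-6 M.
pOH = 5.61, so pH = 14.00 - 5.61 = 8.39.

8.39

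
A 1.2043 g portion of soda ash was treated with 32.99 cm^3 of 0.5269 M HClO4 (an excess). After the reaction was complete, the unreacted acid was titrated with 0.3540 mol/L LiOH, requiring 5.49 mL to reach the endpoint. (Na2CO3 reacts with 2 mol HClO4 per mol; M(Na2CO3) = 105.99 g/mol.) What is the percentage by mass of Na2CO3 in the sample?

67.9%

Total n(HClO4) added = 0.5269 x 0.03299 = 0.01738 mol.
n(LiOH) used = 0.3540 x 0.005490 = 0.001943 mol, which equals the excess n(HClO4).
So n(HClO4) consumed by the sample = 0.01738 - 0.001943 = 0.01544 mol.
n(Na2CO3) = 0.01544 / 2 = 0.007719 mol.
mass Na2CO3 = 0.007719 x 105.99 = 0.8182 g, so %Na2CO3 = 0.8182/1.2043 x 100 = 67.9%.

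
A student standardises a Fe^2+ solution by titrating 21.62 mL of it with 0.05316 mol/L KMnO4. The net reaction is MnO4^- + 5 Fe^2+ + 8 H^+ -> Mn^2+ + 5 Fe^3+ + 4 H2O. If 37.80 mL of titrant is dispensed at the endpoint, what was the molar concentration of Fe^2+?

0.465 M

n(KMnO4) = 0.05316 x 0.03780 = 0.002009 mol.
From the balanced equation, 1 mol KMnO4 reacts with 5 mol Fe^2+, so n(Fe^2+) = 0.002009 x 5/1 = 0.01005 mol.
[Fe^2+] = 0.01005 / 0.02162 L = 0.465 M.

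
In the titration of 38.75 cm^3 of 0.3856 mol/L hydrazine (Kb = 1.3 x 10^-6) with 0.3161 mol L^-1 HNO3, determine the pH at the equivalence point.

n(N2H4) = 0.3856 x 0.03875 = 0.01494 mol; V(HNO3) at equivalence = 0.01494/0.3161 = 0.04727 L.
At equivalence the base is fully converted to N2H5+; total volume = 0.08602 L, so [N2H5+] = 0.01494/0.08602 = 0.1737 M.
Ka(N2H5+) = Kw/Kb = 1.0e-14 / 1.3 x 10^-6 = 7.69e-9.
[H^+] = sqrt(Ka x [N2H5+]) = sqrt(7.69e-9 x 0.1737) = 3.66e-5 M.
pH = -log(3.66e-5) = 4.44.

4.44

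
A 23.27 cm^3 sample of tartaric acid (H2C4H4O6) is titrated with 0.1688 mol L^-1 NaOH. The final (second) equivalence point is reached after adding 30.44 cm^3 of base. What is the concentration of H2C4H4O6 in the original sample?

n(NaOH) = 0.1688 x 0.03044 = 0.005138 mol.
At the final (second) equivalence point, 2 mol OH^- react per mol H2C4H4O6, so n(H2C4H4O6) = 0.005138 / 2 = 0.002569 mol.
[H2C4H4O6] = 0.002569 / 0.02327 L = 0.110 M.

0.110 M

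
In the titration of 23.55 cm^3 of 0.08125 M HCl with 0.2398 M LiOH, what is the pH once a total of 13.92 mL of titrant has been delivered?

n(acid) = 0.08125 x 0.02355 = 0.001913 mol; n(LiOH) added = 0.2398 x 0.01392 = 0.003338 mol.
Base is in excess by 0.003338 - 0.001913 = 0.001425 mol in a total volume of 0.03747 L.
[OH^-] = 0.001425/0.03747 = 0.03802 M, so pOH = 1.42 and pH = 14.00 - 1.42 = 12.58.

12.58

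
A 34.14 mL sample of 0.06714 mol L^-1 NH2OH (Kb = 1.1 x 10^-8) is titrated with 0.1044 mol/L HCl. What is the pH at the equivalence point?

n(NH2OH) = 0.06714 x 0.03414 = 0.002292 mol; V(HCl) at equivalence = 0.002292/0.1044 = 0.02196 L.
At equivalence the base is fully converted to NH3OH+; total volume = 0.05610 L, so [NH3OH+] = 0.002292/0.05610 = 0.04086 M.
Ka(NH3OH+) = Kw/Kb = 1.0e-14 / 1.1 x 10^-8 = 9.09e-7.
[H^+] = sqrt(Ka x [NH3OH+]) = sqrt(9.09e-7 x 0.04086) = 0.000193 M.
pH = -log(0.000193) = 3.72.

3.72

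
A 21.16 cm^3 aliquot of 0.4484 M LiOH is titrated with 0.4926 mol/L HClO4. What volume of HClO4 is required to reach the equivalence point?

19.3 mL

n(LiOH) = 0.4484 mol/L x 0.02116 L = 0.009488 mol.
At equivalence n(HClO4) = n(LiOH) = 0.009488 mol.
V(HClO4) = 0.009488 / 0.4926 = 0.01926 L = 19.3 mL.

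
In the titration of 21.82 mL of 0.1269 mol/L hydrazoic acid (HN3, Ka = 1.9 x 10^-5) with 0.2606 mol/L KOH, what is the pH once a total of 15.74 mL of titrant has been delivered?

12.55

n(acid) = 0.1269 x 0.02182 = 0.002769 mol; n(KOH) added = 0.2606 x 0.01574 = 0.004102 mol.
Base is in excess by 0.004102 - 0.002769 = 0.001333 mol in a total volume of 0.03756 L.
[OH^-] = 0.001333/0.03756 = 0.03549 M, so pOH = 1.45 and pH = 14.00 - 1.45 = 12.55.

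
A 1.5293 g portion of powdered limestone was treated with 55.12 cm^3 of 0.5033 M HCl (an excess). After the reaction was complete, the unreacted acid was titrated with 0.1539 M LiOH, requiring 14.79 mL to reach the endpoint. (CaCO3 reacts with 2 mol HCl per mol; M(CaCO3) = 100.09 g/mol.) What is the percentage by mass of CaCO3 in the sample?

Total n(HCl) added = 0.5033 x 0.05512 = 0.02774 mol.
n(LiOH) used = 0.1539 x 0.01479 = 0.002276 mol, which equals the excess n(HCl).
So n(HCl) consumed by the sample = 0.02774 - 0.002276 = 0.02547 mol.
n(CaCO3) = 0.02547 / 2 = 0.01273 mol.
mass CaCO3 = 0.01273 x 100.09 = 1.274 g, so %CaCO3 = 1.274/1.5293 x 100 = 83.3%.

83.3%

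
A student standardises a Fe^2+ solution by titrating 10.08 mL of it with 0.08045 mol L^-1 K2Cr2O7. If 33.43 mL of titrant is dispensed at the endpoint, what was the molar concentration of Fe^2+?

n(K2Cr2O7) = 0.08045 x 0.03343 = 0.002689 mol.
From the balanced equation, 1 mol K2Cr2O7 reacts with 6 mol Fe^2+, so n(Fe^2+) = 0.002689 x 6/1 = 0.01614 mol.
[Fe^2+] = 0.01614 / 0.01008 L = 1.60 M.

1.60 M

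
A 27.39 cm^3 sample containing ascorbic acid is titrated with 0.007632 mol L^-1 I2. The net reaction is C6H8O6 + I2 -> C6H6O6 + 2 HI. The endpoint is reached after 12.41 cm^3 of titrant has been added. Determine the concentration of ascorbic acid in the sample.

0.00346 M

n(I2) = 0.007632 x 0.01241 = 9.471e-5 mol.
From the balanced equation, 1 mol I2 reacts with 1 mol ascorbic acid, so n(ascorbic acid) = 9.471e-5 x 1/1 = 9.471e-5 mol.
[ascorbic acid] = 9.471e-5 / 0.02739 L = 0.00346 M.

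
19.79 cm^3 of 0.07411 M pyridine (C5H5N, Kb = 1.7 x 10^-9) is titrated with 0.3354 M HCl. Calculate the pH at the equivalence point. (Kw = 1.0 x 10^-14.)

n(C5H5N) = 0.07411 x 0.01979 = 0.001467 mol; V(HCl) at equivalence = 0.001467/0.3354 = 0.004373 L.
At equivalence the base is fully converted to C5H5NH+; total volume = 0.02416 L, so [C5H5NH+] = 0.001467/0.02416 = 0.06070 M.
Ka(C5H5NH+) = Kw/Kb = 1.0e-14 / 1.7 x 10^-9 = 5.88e-6.
[H^+] = sqrt(Ka x [C5H5NH+]) = sqrt(5.88e-6 x 0.06070) = 0.000598 M.
pH = -log(0.000598) = 3.22.

3.22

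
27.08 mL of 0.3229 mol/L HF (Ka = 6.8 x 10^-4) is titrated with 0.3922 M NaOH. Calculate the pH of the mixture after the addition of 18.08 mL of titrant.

3.80

Initial n(HF) = 0.3229 x 0.02708 = 0.008744 mol.
n(NaOH) added = 0.3922 x 0.01808 = 0.007091 mol, converting that many moles of HF to F-.
Remaining n(HF) = 0.001653 mol; n(F-) = 0.007091 mol.
By Henderson-Hasselbalch, pH = pKa + log([A^-]/[HA]) = 3.17 + log(0.007091/0.001653) = 3.17 + (+0.63) = 3.80.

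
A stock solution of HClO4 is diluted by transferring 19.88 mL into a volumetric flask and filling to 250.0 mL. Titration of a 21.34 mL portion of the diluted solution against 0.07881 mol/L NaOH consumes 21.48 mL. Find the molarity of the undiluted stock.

n(NaOH) = 0.07881 x 0.02148 = 0.001693 mol.
n(HClO4) in the aliquot = 0.001693 mol.
[diluted HClO4] = 0.001693 / 0.02134 = 0.07933 M.
Dilution factor = 250.0/19.88 = 12.58, so [stock] = 0.07933 x 12.58 = 0.998 M.

0.998 M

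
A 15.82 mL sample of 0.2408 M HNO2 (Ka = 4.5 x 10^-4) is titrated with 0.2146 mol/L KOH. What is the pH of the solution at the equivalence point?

8.20

n(HNO2) = 0.2408 x 0.01582 = 0.003809 mol; V(KOH) at equivalence = 0.003809/0.2146 = 0.01775 L.
At equivalence all the acid is converted to NO2-; total volume = 0.01582 + 0.01775 = 0.03357 L, so [NO2-] = 0.003809/0.03357 = 0.1135 M.
Kb = Kw/Ka = 1.0e-14 / 4.5 x 10^-4 = 2.22e-11.
[OH^-] = sqrt(Kb x [NO2-]) = sqrt(2.22e-11 x 0.1135) = 1.59e-6 M.
pOH = 5.80, so pH = 14.00 - 5.80 = 8.20.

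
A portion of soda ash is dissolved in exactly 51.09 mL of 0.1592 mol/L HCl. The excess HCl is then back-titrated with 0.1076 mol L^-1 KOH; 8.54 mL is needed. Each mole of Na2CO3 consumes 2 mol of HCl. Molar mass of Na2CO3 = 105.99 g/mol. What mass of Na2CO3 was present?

0.382 g

Total n(HCl) added = 0.1592 x 0.05109 = 0.008134 mol.
n(KOH) used = 0.1076 x 0.008540 = 0.0009189 mol, which equals the excess n(HCl).
So n(HCl) consumed by the sample = 0.008134 - 0.0009189 = 0.007215 mol.
n(Na2CO3) = 0.007215 / 2 = 0.003607 mol.
mass = 0.003607 mol x 105.99 g/mol = 0.382 g.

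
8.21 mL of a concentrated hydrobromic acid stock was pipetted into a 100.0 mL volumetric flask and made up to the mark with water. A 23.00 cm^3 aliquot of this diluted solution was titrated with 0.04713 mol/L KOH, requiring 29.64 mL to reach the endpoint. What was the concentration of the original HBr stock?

0.740 M

n(KOH) = 0.04713 x 0.02964 = 0.001397 mol.
n(HBr) in the aliquot = 0.001397 mol.
[diluted HBr] = 0.001397 / 0.02300 = 0.06074 M.
Dilution factor = 100.0/8.210 = 12.18, so [stock] = 0.06074 x 12.18 = 0.740 M.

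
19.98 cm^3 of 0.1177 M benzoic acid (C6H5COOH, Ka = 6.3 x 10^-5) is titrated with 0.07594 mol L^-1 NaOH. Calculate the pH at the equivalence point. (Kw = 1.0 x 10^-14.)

8.43

n(C6H5COOH) = 0.1177 x 0.01998 = 0.002352 mol; V(NaOH) at equivalence = 0.002352/0.07594 = 0.03097 L.
At equivalence all the acid is converted to C6H5COO-; total volume = 0.01998 + 0.03097 = 0.05095 L, so [C6H5COO-] = 0.002352/0.05095 = 0.04616 M.
Kb = Kw/Ka = 1.0e-14 / 6.3 x 10^-5 = 1.59e-10.
[OH^-] = sqrt(Kb x [C6H5COO-]) = sqrt(1.59e-10 x 0.04616) = 2.71e-6 M.
pOH = 5.57, so pH = 14.00 - 5.57 = 8.43.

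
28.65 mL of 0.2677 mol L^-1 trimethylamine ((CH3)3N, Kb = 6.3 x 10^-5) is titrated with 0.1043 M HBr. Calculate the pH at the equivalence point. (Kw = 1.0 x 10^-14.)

5.46

n((CH3)3N) = 0.2677 x 0.02865 = 0.007670 mol; V(HBr) at equivalence = 0.007670/0.1043 = 0.07353 L.
At equivalence the base is fully converted to (CH3)3NH+; total volume = 0.1022 L, so [(CH3)3NH+] = 0.007670/0.1022 = 0.07506 M.
Ka((CH3)3NH+) = Kw/Kb = 1.0e-14 / 6.3 x 10^-5 = 1.59e-10.
[H^+] = sqrt(Ka x [(CH3)3NH+]) = sqrt(1.59e-10 x 0.07506) = 3.45e-6 M.
pH = -log(3.45e-6) = 5.46.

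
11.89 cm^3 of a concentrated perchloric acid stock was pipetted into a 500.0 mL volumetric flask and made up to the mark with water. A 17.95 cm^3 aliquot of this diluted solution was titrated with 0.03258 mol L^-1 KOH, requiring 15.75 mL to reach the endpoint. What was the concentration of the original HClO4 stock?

1.20 M

n(KOH) = 0.03258 x 0.01575 = 0.0005131 mol.
n(HClO4) in the aliquot = 0.0005131 mol.
[diluted HClO4] = 0.0005131 / 0.01795 = 0.02859 M.
Dilution factor = 500.0/11.89 = 42.05, so [stock] = 0.02859 x 42.05 = 1.20 M.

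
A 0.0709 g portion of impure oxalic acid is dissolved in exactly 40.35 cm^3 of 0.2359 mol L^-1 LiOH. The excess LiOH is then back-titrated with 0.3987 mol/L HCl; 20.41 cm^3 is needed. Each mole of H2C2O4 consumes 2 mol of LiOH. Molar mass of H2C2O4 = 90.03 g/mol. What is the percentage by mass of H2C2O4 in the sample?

Total n(LiOH) added = 0.2359 x 0.04035 = 0.009519 mol.
n(HCl) used = 0.3987 x 0.02041 = 0.008137 mol, which equals the excess n(LiOH).
So n(LiOH) consumed by the sample = 0.009519 - 0.008137 = 0.001381 mol.
n(H2C2O4) = 0.001381 / 2 = 0.0006905 mol.
mass H2C2O4 = 0.0006905 x 90.03 = 0.06217 g, so %H2C2O4 = 0.06217/0.0709 x 100 = 87.7%.

87.7%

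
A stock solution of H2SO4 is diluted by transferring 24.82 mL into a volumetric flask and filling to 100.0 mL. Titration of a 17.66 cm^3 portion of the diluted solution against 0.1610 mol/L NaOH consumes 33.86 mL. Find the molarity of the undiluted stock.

n(NaOH) = 0.1610 x 0.03386 = 0.005451 mol.
n(H2SO4) in the aliquot = 0.005451 x 1/2 = 0.002726 mol.
[diluted H2SO4] = 0.002726 / 0.01766 = 0.1543 M.
Dilution factor = 100.0/24.82 = 4.029, so [stock] = 0.1543 x 4.029 = 0.622 M.

0.622 M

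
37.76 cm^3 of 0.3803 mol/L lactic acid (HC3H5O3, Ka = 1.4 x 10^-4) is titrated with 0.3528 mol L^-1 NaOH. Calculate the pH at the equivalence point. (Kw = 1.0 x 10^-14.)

8.56

n(HC3H5O3) = 0.3803 x 0.03776 = 0.01436 mol; V(NaOH) at equivalence = 0.01436/0.3528 = 0.04070 L.
At equivalence all the acid is converted to C3H5O3-; total volume = 0.03776 + 0.04070 = 0.07846 L, so [C3H5O3-] = 0.01436/0.07846 = 0.1830 M.
Kb = Kw/Ka = 1.0e-14 / 1.4 x 10^-4 = 7.14e-11.
[OH^-] = sqrt(Kb x [C3H5O3-]) = sqrt(7.14e-11 x 0.1830) = 3.62e-6 M.
pOH = 5.44, so pH = 14.00 - 5.44 = 8.56.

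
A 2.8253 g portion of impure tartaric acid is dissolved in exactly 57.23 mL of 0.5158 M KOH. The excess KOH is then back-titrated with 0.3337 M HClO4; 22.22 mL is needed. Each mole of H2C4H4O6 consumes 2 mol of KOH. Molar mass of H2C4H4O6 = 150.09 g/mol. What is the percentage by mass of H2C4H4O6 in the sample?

Total n(KOH) added = 0.5158 x 0.05723 = 0.02952 mol.
n(HClO4) used = 0.3337 x 0.02222 = 0.007415 mol, which equals the excess n(KOH).
So n(KOH) consumed by the sample = 0.02952 - 0.007415 = 0.02210 mol.
n(H2C4H4O6) = 0.02210 / 2 = 0.01105 mol.
mass H2C4H4O6 = 0.01105 x 150.09 = 1.659 g, so %H2C4H4O6 = 1.659/2.8253 x 100 = 58.7%.

58.7%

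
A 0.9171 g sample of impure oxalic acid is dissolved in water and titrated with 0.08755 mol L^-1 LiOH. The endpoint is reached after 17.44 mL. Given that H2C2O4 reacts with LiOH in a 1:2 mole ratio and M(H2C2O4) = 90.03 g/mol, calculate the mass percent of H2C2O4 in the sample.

n(LiOH) = 0.08755 x 0.01744 = 0.001527 mol.
n(H2C2O4) = 0.001527 / 2 = 0.0007634 mol.
mass of H2C2O4 = 0.0007634 x 90.03 = 0.06873 g.
% purity = 0.06873 / 0.9171 x 100 = 7.49%.

7.49%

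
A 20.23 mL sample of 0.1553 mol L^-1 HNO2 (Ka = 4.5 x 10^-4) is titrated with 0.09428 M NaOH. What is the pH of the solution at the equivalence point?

n(HNO2) = 0.1553 x 0.02023 = 0.003142 mol; V(NaOH) at equivalence = 0.003142/0.09428 = 0.03332 L.
At equivalence all the acid is converted to NO2-; total volume = 0.02023 + 0.03332 = 0.05355 L, so [NO2-] = 0.003142/0.05355 = 0.05867 M.
Kb = Kw/Ka = 1.0e-14 / 4.5 x 10^-4 = 2.22e-11.
[OH^-] = sqrt(Kb x [NO2-]) = sqrt(2.22e-11 x 0.05867) = 1.14e-6 M.
pOH = 5.94, so pH = 14.00 - 5.94 = 8.06.

8.06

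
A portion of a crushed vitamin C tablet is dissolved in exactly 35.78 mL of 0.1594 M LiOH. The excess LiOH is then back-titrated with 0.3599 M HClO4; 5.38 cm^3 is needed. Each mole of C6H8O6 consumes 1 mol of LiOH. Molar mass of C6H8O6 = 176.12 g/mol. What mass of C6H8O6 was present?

Total n(LiOH) added = 0.1594 x 0.03578 = 0.005703 mol.
n(HClO4) used = 0.3599 x 0.005380 = 0.001936 mol, which equals the excess n(LiOH).
So n(LiOH) consumed by the sample = 0.005703 - 0.001936 = 0.003767 mol.
n(C6H8O6) = 0.003767 / 1 = 0.003767 mol.
mass = 0.003767 mol x 176.12 g/mol = 0.663 g.

0.663 g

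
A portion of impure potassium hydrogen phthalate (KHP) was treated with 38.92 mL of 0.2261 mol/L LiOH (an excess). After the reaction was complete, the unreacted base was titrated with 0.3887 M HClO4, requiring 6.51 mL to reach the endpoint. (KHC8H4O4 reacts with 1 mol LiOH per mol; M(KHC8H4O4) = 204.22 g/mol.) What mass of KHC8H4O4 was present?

Total n(LiOH) added = 0.2261 x 0.03892 = 0.008800 mol.
n(HClO4) used = 0.3887 x 0.006510 = 0.002530 mol, which equals the excess n(LiOH).
So n(LiOH) consumed by the sample = 0.008800 - 0.002530 = 0.006269 mol.
n(KHC8H4O4) = 0.006269 / 1 = 0.006269 mol.
mass = 0.006269 mol x 204.22 g/mol = 1.28 g.

1.28 g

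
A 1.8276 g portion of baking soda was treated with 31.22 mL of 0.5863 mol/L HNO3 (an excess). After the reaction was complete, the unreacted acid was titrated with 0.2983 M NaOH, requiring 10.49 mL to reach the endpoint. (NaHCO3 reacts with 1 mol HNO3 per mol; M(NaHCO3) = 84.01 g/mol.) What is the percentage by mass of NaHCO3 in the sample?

69.8%

Total n(HNO3) added = 0.5863 x 0.03122 = 0.01830 mol.
n(NaOH) used = 0.2983 x 0.01049 = 0.003129 mol, which equals the excess n(HNO3).
So n(HNO3) consumed by the sample = 0.01830 - 0.003129 = 0.01518 mol.
n(NaHCO3) = 0.01518 / 1 = 0.01518 mol.
mass NaHCO3 = 0.01518 x 84.01 = 1.275 g, so %NaHCO3 = 1.275/1.8276 x 100 = 69.8%.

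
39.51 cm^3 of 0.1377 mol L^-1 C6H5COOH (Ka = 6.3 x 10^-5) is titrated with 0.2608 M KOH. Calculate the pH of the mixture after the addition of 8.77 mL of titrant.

Initial n(C6H5COOH) = 0.1377 x 0.03951 = 0.005441 mol.
n(KOH) added = 0.2608 x 0.008770 = 0.002287 mol, converting that many moles of C6H5COOH to C6H5COO-.
Remaining n(C6H5COOH) = 0.003153 mol; n(C6H5COO-) = 0.002287 mol.
By Henderson-Hasselbalch, pH = pKa + log([A^-]/[HA]) = 4.20 + log(0.002287/0.003153) = 4.20 + (-0.14) = 4.06.

4.06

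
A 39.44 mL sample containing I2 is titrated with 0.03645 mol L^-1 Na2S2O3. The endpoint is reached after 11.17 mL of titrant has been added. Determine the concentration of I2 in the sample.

0.00516 M

n(Na2S2O3) = 0.03645 x 0.01117 = 0.0004071 mol.
From the balanced equation, 2 mol Na2S2O3 reacts with 1 mol I2, so n(I2) = 0.0004071 x 1/2 = 0.0002036 mol.
[I2] = 0.0002036 / 0.03944 L = 0.00516 M.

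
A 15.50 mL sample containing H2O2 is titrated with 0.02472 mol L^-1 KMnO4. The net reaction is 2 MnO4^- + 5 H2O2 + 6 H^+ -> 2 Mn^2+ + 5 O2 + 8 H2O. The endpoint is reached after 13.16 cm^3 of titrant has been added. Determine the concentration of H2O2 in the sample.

0.0525 M

n(KMnO4) = 0.02472 x 0.01316 = 0.0003253 mol.
From the balanced equation, 2 mol KMnO4 reacts with 5 mol H2O2, so n(H2O2) = 0.0003253 x 5/2 = 0.0008133 mol.
[H2O2] = 0.0008133 / 0.01550 L = 0.0525 M.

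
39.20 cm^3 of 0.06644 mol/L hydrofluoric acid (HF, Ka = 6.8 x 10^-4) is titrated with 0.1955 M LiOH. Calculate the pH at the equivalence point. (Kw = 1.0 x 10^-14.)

7.93

n(HF) = 0.06644 x 0.03920 = 0.002604 mol; V(LiOH) at equivalence = 0.002604/0.1955 = 0.01332 L.
At equivalence all the acid is converted to F-; total volume = 0.03920 + 0.01332 = 0.05252 L, so [F-] = 0.002604/0.05252 = 0.04959 M.
Kb = Kw/Ka = 1.0e-14 / 6.8 x 10^-4 = 1.47e-11.
[OH^-] = sqrt(Kb x [F-]) = sqrt(1.47e-11 x 0.04959) = 8.54e-7 M.
pOH = 6.07, so pH = 14.00 - 6.07 = 7.93.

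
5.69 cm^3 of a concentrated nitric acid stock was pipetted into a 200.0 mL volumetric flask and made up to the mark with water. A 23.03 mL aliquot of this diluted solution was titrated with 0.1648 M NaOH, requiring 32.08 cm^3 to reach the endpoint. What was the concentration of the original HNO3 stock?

8.07 M

n(NaOH) = 0.1648 x 0.03208 = 0.005287 mol.
n(HNO3) in the aliquot = 0.005287 mol.
[diluted HNO3] = 0.005287 / 0.02303 = 0.2296 M.
Dilution factor = 200.0/5.690 = 35.15, so [stock] = 0.2296 x 35.15 = 8.07 M.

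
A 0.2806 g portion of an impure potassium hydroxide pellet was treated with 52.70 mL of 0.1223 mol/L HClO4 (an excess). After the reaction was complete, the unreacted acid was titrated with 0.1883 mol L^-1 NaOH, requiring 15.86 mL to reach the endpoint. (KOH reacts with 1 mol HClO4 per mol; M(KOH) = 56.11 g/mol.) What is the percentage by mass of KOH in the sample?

Total n(HClO4) added = 0.1223 x 0.05270 = 0.006445 mol.
n(NaOH) used = 0.1883 x 0.01586 = 0.002986 mol, which equals the excess n(HClO4).
So n(HClO4) consumed by the sample = 0.006445 - 0.002986 = 0.003459 mol.
n(KOH) = 0.003459 / 1 = 0.003459 mol.
mass KOH = 0.003459 x 56.11 = 0.1941 g, so %KOH = 0.1941/0.2806 x 100 = 69.2%.

69.2%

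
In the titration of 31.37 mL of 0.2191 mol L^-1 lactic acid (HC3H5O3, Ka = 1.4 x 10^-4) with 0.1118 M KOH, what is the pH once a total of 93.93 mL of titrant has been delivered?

12.46

n(acid) = 0.2191 x 0.03137 = 0.006873 mol; n(KOH) added = 0.1118 x 0.09393 = 0.01050 mol.
Base is in excess by 0.01050 - 0.006873 = 0.003628 mol in a total volume of 0.1253 L.
[OH^-] = 0.003628/0.1253 = 0.02896 M, so pOH = 1.54 and pH = 14.00 - 1.54 = 12.46.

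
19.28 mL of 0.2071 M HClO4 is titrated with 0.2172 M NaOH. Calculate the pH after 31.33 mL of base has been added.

12.74

n(acid) = 0.2071 x 0.01928 = 0.003993 mol; n(NaOH) added = 0.2172 x 0.03133 = 0.006805 mol.
Base is in excess by 0.006805 - 0.003993 = 0.002812 mol in a total volume of 0.05061 L.
[OH^-] = 0.002812/0.05061 = 0.05556 M, so pOH = 1.26 and pH = 14.00 - 1.26 = 12.74.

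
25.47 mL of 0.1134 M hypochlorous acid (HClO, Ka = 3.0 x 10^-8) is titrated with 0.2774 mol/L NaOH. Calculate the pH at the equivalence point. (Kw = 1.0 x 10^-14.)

n(HClO) = 0.1134 x 0.02547 = 0.002888 mol; V(NaOH) at equivalence = 0.002888/0.2774 = 0.01041 L.
At equivalence all the acid is converted to ClO-; total volume = 0.02547 + 0.01041 = 0.03588 L, so [ClO-] = 0.002888/0.03588 = 0.08049 M.
Kb = Kw/Ka = 1.0e-14 / 3.0 x 10^-8 = 3.33e-7.
[OH^-] = sqrt(Kb x [ClO-]) = sqrt(3.33e-7 x 0.08049) = 0.000164 M.
pOH = 3.79, so pH = 14.00 - 3.79 = 10.21.

10.21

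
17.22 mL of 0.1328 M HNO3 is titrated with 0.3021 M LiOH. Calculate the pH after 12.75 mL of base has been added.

n(acid) = 0.1328 x 0.01722 = 0.002287 mol; n(LiOH) added = 0.3021 x 0.01275 = 0.003852 mol.
Base is in excess by 0.003852 - 0.002287 = 0.001565 mol in a total volume of 0.02997 L.
[OH^-] = 0.001565/0.02997 = 0.05222 M, so pOH = 1.28 and pH = 14.00 - 1.28 = 12.72.

12.72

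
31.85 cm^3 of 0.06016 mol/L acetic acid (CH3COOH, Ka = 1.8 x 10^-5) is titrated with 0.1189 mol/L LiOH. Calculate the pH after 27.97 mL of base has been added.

n(acid) = 0.06016 x 0.03185 = 0.001916 mol; n(LiOH) added = 0.1189 x 0.02797 = 0.003326 mol.
Base is in excess by 0.003326 - 0.001916 = 0.001410 mol in a total volume of 0.05982 L.
[OH^-] = 0.001410/0.05982 = 0.02356 M, so pOH = 1.63 and pH = 14.00 - 1.63 = 12.37.

12.37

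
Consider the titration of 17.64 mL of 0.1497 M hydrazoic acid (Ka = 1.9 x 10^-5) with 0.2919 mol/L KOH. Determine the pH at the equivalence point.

n(HN3) = 0.1497 x 0.01764 = 0.002641 mol; V(KOH) at equivalence = 0.002641/0.2919 = 0.009047 L.
At equivalence all the acid is converted to N3-; total volume = 0.01764 + 0.009047 = 0.02669 L, so [N3-] = 0.002641/0.02669 = 0.09895 M.
Kb = Kw/Ka = 1.0e-14 / 1.9 x 10^-5 = 5.26e-10.
[OH^-] = sqrt(Kb x [N3-]) = sqrt(5.26e-10 x 0.09895) = 7.22e-6 M.
pOH = 5.14, so pH = 14.00 - 5.14 = 8.86.

8.86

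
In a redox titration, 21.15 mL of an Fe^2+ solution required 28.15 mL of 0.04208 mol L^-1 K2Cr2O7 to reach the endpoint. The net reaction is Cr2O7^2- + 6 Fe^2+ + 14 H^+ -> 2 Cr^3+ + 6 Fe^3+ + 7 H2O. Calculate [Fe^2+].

n(K2Cr2O7) = 0.04208 x 0.02815 = 0.001185 mol.
From the balanced equation, 1 mol K2Cr2O7 reacts with 6 mol Fe^2+, so n(Fe^2+) = 0.001185 x 6/1 = 0.007107 mol.
[Fe^2+] = 0.007107 / 0.02115 L = 0.336 M.

0.336 M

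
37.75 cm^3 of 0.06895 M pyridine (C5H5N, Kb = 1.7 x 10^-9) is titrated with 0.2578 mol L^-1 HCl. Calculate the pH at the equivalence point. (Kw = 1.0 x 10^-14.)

n(C5H5N) = 0.06895 x 0.03775 = 0.002603 mol; V(HCl) at equivalence = 0.002603/0.2578 = 0.01010 L.
At equivalence the base is fully converted to C5H5NH+; total volume = 0.04785 L, so [C5H5NH+] = 0.002603/0.04785 = 0.05440 M.
Ka(C5H5NH+) = Kw/Kb = 1.0e-14 / 1.7 x 10^-9 = 5.88e-6.
[H^+] = sqrt(Ka x [C5H5NH+]) = sqrt(5.88e-6 x 0.05440) = 0.000566 M.
pH = -log(0.000566) = 3.25.

3.25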